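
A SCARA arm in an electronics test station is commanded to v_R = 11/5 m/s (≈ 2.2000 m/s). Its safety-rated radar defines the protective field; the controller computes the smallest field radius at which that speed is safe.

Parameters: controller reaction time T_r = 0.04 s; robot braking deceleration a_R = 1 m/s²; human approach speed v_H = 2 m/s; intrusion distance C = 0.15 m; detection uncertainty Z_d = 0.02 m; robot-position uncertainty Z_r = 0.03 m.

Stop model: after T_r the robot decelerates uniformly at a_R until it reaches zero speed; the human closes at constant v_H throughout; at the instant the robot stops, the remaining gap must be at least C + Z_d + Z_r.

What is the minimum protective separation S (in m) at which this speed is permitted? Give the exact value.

T_s = v_R/a_R = (11/5)/1 = 2.2000 s
robot covers v_R·T_r = 2.2000·0.0400 = 0.0880 m before braking
robot covers 2.2000·2.2000 − ½·1.0000·2.2000² = 2.4200 m while stopping
human closes 2.0000·2.2400 = 4.4800 m
residual clearance needed = 0.1500+0.0200+0.0300 = 0.2000 m
S_min ≈ 0.0880+2.4200+4.4800+0.2000  ⇒  S_min = 1797/250 m

S_min = 1797/250 m = 7.1880 m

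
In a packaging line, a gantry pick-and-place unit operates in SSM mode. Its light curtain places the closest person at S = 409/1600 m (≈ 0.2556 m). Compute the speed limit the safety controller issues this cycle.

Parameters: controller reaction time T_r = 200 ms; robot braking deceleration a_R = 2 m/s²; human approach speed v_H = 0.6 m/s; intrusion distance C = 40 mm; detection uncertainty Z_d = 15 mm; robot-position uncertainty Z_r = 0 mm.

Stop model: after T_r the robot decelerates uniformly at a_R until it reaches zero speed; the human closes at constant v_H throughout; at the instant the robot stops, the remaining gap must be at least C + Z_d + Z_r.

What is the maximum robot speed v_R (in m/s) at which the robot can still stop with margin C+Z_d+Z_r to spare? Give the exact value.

v_R_max = 3/20 m/s = 0.1500 m/s

quadratic (1/4)·v² + (1/2)·v + (-129/1600) = 0
  disc = (1/2)² − 4·(1/4)·(-129/1600) = 529/1600 ; √disc = 23/40
  v_R = (−(1/2) + 23/40) / (2·(1/4)) = 3/20 m/s
check:
braking lasts T_s = (3/20)/2 = 0.0750 s
robot covers v_R·T_r = 0.1500·0.2000 = 0.0300 m before braking
braking distance = 0.1500²/(2·2.0000) = 0.0056 m
human closes 0.6000·0.2750 = 0.1650 m
C+Z_d+Z_r = 0.0400+0.0150+0.0000 = 0.0550 m
sum ≈ 0.0300+0.0056+0.1650+0.0550 ≈ 0.2556 m = S ✓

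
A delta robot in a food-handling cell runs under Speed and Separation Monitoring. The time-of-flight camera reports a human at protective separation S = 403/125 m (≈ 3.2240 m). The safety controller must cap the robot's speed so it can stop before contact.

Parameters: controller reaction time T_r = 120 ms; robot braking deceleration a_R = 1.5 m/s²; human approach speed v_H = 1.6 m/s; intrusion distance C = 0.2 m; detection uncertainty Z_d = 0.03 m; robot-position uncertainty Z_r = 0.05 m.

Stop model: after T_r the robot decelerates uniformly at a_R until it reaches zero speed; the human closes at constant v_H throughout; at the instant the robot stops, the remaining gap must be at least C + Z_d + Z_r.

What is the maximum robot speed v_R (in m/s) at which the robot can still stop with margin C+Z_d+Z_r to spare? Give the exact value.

at the boundary: (1/3)·v² + (89/75)·v + (-344/125) = 0
  disc = (89/75)² − 4·(1/3)·(-344/125) = 28561/5625 ; √disc = 169/75
  v_R = (−(89/75) + 169/75) / (2·(1/3)) = 8/5 m/s
check:
braking lasts T_s = (8/5)/(3/2) = 1.0667 s
robot in T_r: 1.6000·0.1200 = 0.1920 m
braking distance = 1.6000²/(2·1.5000) = 0.8533 m
human over T_r+T_s: 1.6000·(0.1200+1.0667) = 1.8987 m
residual clearance needed = 0.2000+0.0300+0.0500 = 0.2800 m
sum ≈ 0.1920+0.8533+1.8987+0.2800 ≈ 3.2240 m = S ✓

v_R_max = 8/5 m/s = 1.6000 m/s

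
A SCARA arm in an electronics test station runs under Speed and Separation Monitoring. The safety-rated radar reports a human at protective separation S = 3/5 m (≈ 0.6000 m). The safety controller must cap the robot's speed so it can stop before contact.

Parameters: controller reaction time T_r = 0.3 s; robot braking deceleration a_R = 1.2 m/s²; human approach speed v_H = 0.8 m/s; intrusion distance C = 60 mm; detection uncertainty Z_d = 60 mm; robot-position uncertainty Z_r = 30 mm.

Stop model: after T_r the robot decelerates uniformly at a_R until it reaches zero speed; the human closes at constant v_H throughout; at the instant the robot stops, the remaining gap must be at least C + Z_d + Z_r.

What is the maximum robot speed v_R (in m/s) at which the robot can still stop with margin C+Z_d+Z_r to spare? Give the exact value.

v_R_max = 1/5 m/s = 0.2000 m/s

collect terms ⇒ (5/12)·v_R² + (29/30)·v_R + (-21/100) = 0
  disc = (29/30)² − 4·(5/12)·(-21/100) = 289/225 ; √disc = 17/15
  v_R = (−(29/30) + 17/15) / (2·(5/12)) = 1/5 m/s
check:
braking lasts T_s = (1/5)/(6/5) = 0.1667 s
robot in T_r: 0.2000·0.3000 = 0.0600 m
robot under decel: 0.2000²/(2·1.2000) = 0.0167 m
human closes 0.8000·0.4667 = 0.3733 m
residual clearance needed = 0.0600+0.0600+0.0300 = 0.1500 m
sum ≈ 0.0600+0.0167+0.3733+0.1500 ≈ 0.6000 m = S ✓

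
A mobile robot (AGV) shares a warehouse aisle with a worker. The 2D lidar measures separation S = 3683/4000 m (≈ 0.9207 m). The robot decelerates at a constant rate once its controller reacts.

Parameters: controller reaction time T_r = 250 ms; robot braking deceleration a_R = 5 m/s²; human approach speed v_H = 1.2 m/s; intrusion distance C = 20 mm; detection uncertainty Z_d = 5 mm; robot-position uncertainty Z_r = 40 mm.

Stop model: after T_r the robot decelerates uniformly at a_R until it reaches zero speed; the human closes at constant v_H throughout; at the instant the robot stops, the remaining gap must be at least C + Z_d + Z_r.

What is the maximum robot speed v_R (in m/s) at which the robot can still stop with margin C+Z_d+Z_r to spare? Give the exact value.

quadratic (1/10)·v² + (49/100)·v + (-2223/4000) = 0
  disc = (49/100)² − 4·(1/10)·(-2223/4000) = 289/625 ; √disc = 17/25
  v_R = (−(49/100) + 17/25) / (2·(1/10)) = 19/20 m/s
check:
stop time T_s = (19/20)/5 = 0.1900 s
reaction-phase robot travel = 0.9500·0.2500 = 0.2375 m
braking distance = 0.9500²/(2·5.0000) = 0.0902 m
human closes 1.2000·0.4400 = 0.5280 m
C+Z_d+Z_r = 0.0200+0.0050+0.0400 = 0.0650 m
sum ≈ 0.2375+0.0902+0.5280+0.0650 ≈ 0.9207 m = S ✓

v_R_max = 19/20 m/s = 0.9500 m/s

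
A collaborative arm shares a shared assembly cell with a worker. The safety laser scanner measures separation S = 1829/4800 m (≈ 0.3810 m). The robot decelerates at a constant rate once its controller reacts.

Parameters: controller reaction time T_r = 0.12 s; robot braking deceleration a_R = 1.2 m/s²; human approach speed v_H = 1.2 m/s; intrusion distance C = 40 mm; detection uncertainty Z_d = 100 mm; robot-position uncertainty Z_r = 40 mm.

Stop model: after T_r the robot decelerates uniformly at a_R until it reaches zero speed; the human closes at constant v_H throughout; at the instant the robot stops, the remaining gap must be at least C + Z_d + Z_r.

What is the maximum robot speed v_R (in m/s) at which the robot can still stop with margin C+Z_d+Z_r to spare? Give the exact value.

v_R_max = 1/20 m/s = 0.0500 m/s

collect terms ⇒ (5/12)·v_R² + (28/25)·v_R + (-1369/24000) = 0
  disc = (28/25)² − 4·(5/12)·(-1369/24000) = 485809/360000 ; √disc = 697/600
  v_R = (−(28/25) + 697/600) / (2·(5/12)) = 1/20 m/s
check:
T_s = v_R/a_R = (1/20)/(6/5) = 0.0417 s
robot covers v_R·T_r = 0.0500·0.1200 = 0.0060 m before braking
robot under decel: 0.0500²/(2·1.2000) = 0.0010 m
person approaches 1.2000·(0.1200+0.0417) = 0.1940 m
residual clearance needed = 0.0400+0.1000+0.0400 = 0.1800 m
sum ≈ 0.0060+0.0010+0.1940+0.1800 ≈ 0.3810 m = S ✓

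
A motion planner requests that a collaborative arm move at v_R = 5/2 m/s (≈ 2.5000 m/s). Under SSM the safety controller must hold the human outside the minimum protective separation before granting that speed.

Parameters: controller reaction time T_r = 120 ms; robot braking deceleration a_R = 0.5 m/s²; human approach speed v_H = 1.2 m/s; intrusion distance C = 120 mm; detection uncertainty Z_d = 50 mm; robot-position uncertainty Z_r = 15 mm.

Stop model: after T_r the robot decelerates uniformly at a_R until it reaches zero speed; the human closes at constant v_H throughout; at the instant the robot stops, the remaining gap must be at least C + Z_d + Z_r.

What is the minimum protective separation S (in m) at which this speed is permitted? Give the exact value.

S_min = 12879/1000 m = 12.8790 m

T_s = v_R/a_R = (5/2)/(1/2) = 5.0000 s
robot in T_r: 2.5000·0.1200 = 0.3000 m
robot under decel: 2.5000²/(2·0.5000) = 6.2500 m
human over T_r+T_s: 1.2000·(0.1200+5.0000) = 6.1440 m
residual clearance needed = 0.1200+0.0500+0.0150 = 0.1850 m
S_min ≈ 0.3000+6.2500+6.1440+0.1850  ⇒  S_min = 12879/1000 m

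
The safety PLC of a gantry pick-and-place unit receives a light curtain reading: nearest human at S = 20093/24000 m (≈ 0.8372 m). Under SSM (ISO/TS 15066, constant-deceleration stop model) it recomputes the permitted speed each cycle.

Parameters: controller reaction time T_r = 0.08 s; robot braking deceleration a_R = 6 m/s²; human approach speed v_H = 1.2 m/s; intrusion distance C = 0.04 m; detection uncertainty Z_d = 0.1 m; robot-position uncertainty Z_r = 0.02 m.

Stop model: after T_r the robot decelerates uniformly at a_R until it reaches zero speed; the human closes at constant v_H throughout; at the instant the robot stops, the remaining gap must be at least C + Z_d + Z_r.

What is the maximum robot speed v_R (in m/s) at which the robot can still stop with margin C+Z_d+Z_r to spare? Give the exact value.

quadratic (1/12)·v² + (7/25)·v + (-13949/24000) = 0
  disc = (7/25)² − 4·(1/12)·(-13949/24000) = 97969/360000 ; √disc = 313/600
  v_R = (−(7/25) + 313/600) / (2·(1/12)) = 29/20 m/s
check:
T_s = v_R/a_R = (29/20)/6 = 0.2417 s
robot in T_r: 1.4500·0.0800 = 0.1160 m
braking distance = 1.4500²/(2·6.0000) = 0.1752 m
human over T_r+T_s: 1.2000·(0.0800+0.2417) = 0.3860 m
margins: 0.0400+0.1000+0.0200 = 0.1600 m
sum ≈ 0.1160+0.1752+0.3860+0.1600 ≈ 0.8372 m = S ✓

v_R_max = 29/20 m/s = 1.4500 m/s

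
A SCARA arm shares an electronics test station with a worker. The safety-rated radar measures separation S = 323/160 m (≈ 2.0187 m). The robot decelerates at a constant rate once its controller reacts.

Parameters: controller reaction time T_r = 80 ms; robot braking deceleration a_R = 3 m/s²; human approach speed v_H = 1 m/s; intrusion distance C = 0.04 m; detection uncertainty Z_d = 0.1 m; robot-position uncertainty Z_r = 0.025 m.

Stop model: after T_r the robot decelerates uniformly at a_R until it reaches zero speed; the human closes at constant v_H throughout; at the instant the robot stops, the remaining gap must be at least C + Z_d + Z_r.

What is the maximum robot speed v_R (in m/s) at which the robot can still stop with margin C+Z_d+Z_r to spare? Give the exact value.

at the boundary: (1/6)·v² + (31/75)·v + (-1419/800) = 0
  disc = (31/75)² − 4·(1/6)·(-1419/800) = 121801/90000 ; √disc = 349/300
  v_R = (−(31/75) + 349/300) / (2·(1/6)) = 9/4 m/s
check:
braking lasts T_s = (9/4)/3 = 0.7500 s
robot covers v_R·T_r = 2.2500·0.0800 = 0.1800 m before braking
braking distance = 2.2500²/(2·3.0000) = 0.8438 m
human over T_r+T_s: 1.0000·(0.0800+0.7500) = 0.8300 m
residual clearance needed = 0.0400+0.1000+0.0250 = 0.1650 m
sum ≈ 0.1800+0.8438+0.8300+0.1650 ≈ 2.0187 m = S ✓

v_R_max = 9/4 m/s = 2.2500 m/s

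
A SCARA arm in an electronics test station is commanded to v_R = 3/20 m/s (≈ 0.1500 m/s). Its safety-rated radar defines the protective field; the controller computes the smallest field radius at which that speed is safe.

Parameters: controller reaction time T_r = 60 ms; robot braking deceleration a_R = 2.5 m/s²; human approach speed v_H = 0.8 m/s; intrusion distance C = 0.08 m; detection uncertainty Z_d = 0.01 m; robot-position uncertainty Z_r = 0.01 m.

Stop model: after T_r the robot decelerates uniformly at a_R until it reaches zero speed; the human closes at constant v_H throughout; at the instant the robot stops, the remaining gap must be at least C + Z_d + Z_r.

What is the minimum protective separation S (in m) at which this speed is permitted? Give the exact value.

S_min = 419/2000 m = 0.2095 m

T_s = v_R/a_R = (3/20)/(5/2) = 0.0600 s
robot covers v_R·T_r = 0.1500·0.0600 = 0.0090 m before braking
robot covers 0.1500·0.0600 − ½·2.5000·0.0600² = 0.0045 m while stopping
person approaches 0.8000·(0.0600+0.0600) = 0.0960 m
residual clearance needed = 0.0800+0.0100+0.0100 = 0.1000 m
S_min ≈ 0.0090+0.0045+0.0960+0.1000  ⇒  S_min = 419/2000 m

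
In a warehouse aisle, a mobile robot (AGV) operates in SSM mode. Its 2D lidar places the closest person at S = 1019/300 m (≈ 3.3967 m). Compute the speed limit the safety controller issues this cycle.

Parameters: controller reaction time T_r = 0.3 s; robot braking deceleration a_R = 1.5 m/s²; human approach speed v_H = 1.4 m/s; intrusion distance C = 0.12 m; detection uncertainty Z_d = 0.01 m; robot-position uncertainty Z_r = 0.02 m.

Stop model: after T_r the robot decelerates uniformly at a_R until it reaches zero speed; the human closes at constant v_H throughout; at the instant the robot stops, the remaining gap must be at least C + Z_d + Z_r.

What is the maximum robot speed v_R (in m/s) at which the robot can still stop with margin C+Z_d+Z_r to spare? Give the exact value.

at the boundary: (1/3)·v² + (37/30)·v + (-212/75) = 0
  disc = (37/30)² − 4·(1/3)·(-212/75) = 529/100 ; √disc = 23/10
  v_R = (−(37/30) + 23/10) / (2·(1/3)) = 8/5 m/s
check:
braking lasts T_s = (8/5)/(3/2) = 1.0667 s
robot covers v_R·T_r = 1.6000·0.3000 = 0.4800 m before braking
braking distance = 1.6000²/(2·1.5000) = 0.8533 m
person approaches 1.4000·(0.3000+1.0667) = 1.9133 m
residual clearance needed = 0.1200+0.0100+0.0200 = 0.1500 m
sum ≈ 0.4800+0.8533+1.9133+0.1500 ≈ 3.3967 m = S ✓

v_R_max = 8/5 m/s = 1.6000 m/s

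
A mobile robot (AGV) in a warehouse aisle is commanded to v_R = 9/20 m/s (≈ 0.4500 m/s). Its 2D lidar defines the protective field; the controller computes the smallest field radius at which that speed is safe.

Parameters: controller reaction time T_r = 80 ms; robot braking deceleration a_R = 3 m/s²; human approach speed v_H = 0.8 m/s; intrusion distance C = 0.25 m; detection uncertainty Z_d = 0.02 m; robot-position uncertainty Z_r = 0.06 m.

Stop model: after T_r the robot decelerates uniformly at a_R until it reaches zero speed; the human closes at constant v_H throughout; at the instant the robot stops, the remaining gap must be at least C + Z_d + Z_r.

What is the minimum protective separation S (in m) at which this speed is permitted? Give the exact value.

stop time T_s = (9/20)/3 = 0.1500 s
reaction-phase robot travel = 0.4500·0.0800 = 0.0360 m
robot covers 0.4500·0.1500 − ½·3.0000·0.1500² = 0.0338 m while stopping
human over T_r+T_s: 0.8000·(0.0800+0.1500) = 0.1840 m
residual clearance needed = 0.2500+0.0200+0.0600 = 0.3300 m
S_min ≈ 0.0360+0.0338+0.1840+0.3300  ⇒  S_min = 467/800 m

S_min = 467/800 m = 0.5837 m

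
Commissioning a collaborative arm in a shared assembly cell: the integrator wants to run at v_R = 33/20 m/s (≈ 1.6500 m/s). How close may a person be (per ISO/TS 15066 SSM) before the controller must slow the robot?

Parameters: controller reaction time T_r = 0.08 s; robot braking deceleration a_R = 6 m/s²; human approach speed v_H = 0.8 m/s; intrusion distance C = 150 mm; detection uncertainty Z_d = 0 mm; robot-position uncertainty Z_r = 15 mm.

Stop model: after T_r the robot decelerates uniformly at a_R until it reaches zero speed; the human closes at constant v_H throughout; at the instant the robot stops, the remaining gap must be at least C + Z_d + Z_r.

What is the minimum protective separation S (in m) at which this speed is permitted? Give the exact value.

T_s = v_R/a_R = (33/20)/6 = 0.2750 s
robot in T_r: 1.6500·0.0800 = 0.1320 m
robot covers 1.6500·0.2750 − ½·6.0000·0.2750² = 0.2269 m while stopping
person approaches 0.8000·(0.0800+0.2750) = 0.2840 m
C+Z_d+Z_r = 0.1500+0.0000+0.0150 = 0.1650 m
S_min ≈ 0.1320+0.2269+0.2840+0.1650  ⇒  S_min = 6463/8000 m

S_min = 6463/8000 m = 0.8079 m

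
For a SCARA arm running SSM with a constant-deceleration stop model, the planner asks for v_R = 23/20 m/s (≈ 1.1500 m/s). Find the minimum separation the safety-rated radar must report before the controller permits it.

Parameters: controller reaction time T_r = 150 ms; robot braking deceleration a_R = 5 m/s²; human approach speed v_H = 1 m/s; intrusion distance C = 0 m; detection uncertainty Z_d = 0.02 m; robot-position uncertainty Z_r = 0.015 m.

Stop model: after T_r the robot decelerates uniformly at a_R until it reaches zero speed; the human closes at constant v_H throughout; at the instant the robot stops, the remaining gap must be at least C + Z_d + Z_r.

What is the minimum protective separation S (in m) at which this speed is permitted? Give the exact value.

stop time T_s = (23/20)/5 = 0.2300 s
reaction-phase robot travel = 1.1500·0.1500 = 0.1725 m
robot covers 1.1500·0.2300 − ½·5.0000·0.2300² = 0.1323 m while stopping
human over T_r+T_s: 1.0000·(0.1500+0.2300) = 0.3800 m
C+Z_d+Z_r = 0.0000+0.0200+0.0150 = 0.0350 m
S_min ≈ 0.1725+0.1323+0.3800+0.0350  ⇒  S_min = 2879/4000 m

S_min = 2879/4000 m = 0.7198 m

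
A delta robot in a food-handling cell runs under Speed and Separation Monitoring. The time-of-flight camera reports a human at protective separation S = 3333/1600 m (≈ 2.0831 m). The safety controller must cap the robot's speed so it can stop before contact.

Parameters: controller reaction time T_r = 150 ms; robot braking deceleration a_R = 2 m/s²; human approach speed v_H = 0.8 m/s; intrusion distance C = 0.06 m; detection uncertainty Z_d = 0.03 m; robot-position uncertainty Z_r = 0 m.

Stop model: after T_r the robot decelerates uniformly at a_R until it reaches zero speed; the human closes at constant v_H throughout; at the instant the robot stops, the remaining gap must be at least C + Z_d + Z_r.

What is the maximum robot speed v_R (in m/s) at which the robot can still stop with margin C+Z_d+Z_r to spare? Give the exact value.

v_R_max = 37/20 m/s = 1.8500 m/s

at the boundary: (1/4)·v² + (11/20)·v + (-2997/1600) = 0
  disc = (11/20)² − 4·(1/4)·(-2997/1600) = 3481/1600 ; √disc = 59/40
  v_R = (−(11/20) + 59/40) / (2·(1/4)) = 37/20 m/s
check:
braking lasts T_s = (37/20)/2 = 0.9250 s
reaction-phase robot travel = 1.8500·0.1500 = 0.2775 m
robot covers 1.8500·0.9250 − ½·2.0000·0.9250² = 0.8556 m while stopping
human over T_r+T_s: 0.8000·(0.1500+0.9250) = 0.8600 m
C+Z_d+Z_r = 0.0600+0.0300+0.0000 = 0.0900 m
sum ≈ 0.2775+0.8556+0.8600+0.0900 ≈ 2.0831 m = S ✓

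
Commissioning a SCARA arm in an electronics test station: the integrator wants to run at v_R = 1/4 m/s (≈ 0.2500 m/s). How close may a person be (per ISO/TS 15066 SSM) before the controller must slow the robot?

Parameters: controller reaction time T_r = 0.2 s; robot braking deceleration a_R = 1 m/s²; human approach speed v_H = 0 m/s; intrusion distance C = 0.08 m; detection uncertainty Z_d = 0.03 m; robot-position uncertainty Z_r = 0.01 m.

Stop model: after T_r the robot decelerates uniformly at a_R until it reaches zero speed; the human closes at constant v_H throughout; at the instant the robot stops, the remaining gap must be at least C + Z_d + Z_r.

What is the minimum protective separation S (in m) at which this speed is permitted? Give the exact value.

stop time T_s = (1/4)/1 = 0.2500 s
robot in T_r: 0.2500·0.2000 = 0.0500 m
robot under decel: 0.2500²/(2·1.0000) = 0.0312 m
human closes 0.0000·0.4500 = 0.0000 m
residual clearance needed = 0.0800+0.0300+0.0100 = 0.1200 m
S_min ≈ 0.0500+0.0312+0.0000+0.1200  ⇒  S_min = 161/800 m

S_min = 161/800 m = 0.2013 m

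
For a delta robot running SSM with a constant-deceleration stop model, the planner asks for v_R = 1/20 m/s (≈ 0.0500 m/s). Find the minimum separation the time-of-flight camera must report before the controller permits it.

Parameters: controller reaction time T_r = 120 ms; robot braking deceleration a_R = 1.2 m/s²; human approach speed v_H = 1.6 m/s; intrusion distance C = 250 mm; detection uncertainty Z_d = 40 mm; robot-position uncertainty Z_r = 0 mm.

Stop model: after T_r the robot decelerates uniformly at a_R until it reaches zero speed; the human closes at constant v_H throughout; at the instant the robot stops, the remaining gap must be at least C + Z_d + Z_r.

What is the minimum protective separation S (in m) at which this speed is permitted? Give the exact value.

S_min = 13337/24000 m = 0.5557 m

T_s = v_R/a_R = (1/20)/(6/5) = 0.0417 s
reaction-phase robot travel = 0.0500·0.1200 = 0.0060 m
robot covers 0.0500·0.0417 − ½·1.2000·0.0417² = 0.0010 m while stopping
person approaches 1.6000·(0.1200+0.0417) = 0.2587 m
residual clearance needed = 0.2500+0.0400+0.0000 = 0.2900 m
S_min ≈ 0.0060+0.0010+0.2587+0.2900  ⇒  S_min = 13337/24000 m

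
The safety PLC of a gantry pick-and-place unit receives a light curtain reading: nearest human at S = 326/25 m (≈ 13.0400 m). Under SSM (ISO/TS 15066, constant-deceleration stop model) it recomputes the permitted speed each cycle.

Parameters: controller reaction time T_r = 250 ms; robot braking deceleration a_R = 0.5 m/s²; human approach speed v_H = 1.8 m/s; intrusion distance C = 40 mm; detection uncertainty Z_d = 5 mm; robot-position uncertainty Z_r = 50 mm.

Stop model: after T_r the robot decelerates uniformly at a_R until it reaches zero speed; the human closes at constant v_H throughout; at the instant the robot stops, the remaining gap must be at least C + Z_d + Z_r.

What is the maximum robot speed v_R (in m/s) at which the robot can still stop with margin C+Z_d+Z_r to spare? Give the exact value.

v_R_max = 21/10 m/s = 2.1000 m/s

quadratic (1)·v² + (77/20)·v + (-2499/200) = 0
  disc = (77/20)² − 4·(1)·(-2499/200) = 25921/400 ; √disc = 161/20
  v_R = (−(77/20) + 161/20) / (2·(1)) = 21/10 m/s
check:
braking lasts T_s = (21/10)/(1/2) = 4.2000 s
reaction-phase robot travel = 2.1000·0.2500 = 0.5250 m
robot covers 2.1000·4.2000 − ½·0.5000·4.2000² = 4.4100 m while stopping
human over T_r+T_s: 1.8000·(0.2500+4.2000) = 8.0100 m
residual clearance needed = 0.0400+0.0050+0.0500 = 0.0950 m
sum ≈ 0.5250+4.4100+8.0100+0.0950 ≈ 13.0400 m = S ✓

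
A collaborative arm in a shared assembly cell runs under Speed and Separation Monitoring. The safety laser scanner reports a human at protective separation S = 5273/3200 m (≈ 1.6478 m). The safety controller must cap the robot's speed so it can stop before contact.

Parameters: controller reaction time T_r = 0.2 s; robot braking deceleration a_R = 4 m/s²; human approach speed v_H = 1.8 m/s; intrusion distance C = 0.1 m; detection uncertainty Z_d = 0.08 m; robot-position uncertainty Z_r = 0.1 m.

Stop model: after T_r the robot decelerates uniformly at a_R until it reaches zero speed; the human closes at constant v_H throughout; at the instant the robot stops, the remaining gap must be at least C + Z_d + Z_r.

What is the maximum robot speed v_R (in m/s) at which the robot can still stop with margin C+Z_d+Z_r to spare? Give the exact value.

quadratic (1/8)·v² + (13/20)·v + (-129/128) = 0
  disc = (13/20)² − 4·(1/8)·(-129/128) = 5929/6400 ; √disc = 77/80
  v_R = (−(13/20) + 77/80) / (2·(1/8)) = 5/4 m/s
check:
T_s = v_R/a_R = (5/4)/4 = 0.3125 s
reaction-phase robot travel = 1.2500·0.2000 = 0.2500 m
braking distance = 1.2500²/(2·4.0000) = 0.1953 m
human closes 1.8000·0.5125 = 0.9225 m
C+Z_d+Z_r = 0.1000+0.0800+0.1000 = 0.2800 m
sum ≈ 0.2500+0.1953+0.9225+0.2800 ≈ 1.6478 m = S ✓

v_R_max = 5/4 m/s = 1.2500 m/s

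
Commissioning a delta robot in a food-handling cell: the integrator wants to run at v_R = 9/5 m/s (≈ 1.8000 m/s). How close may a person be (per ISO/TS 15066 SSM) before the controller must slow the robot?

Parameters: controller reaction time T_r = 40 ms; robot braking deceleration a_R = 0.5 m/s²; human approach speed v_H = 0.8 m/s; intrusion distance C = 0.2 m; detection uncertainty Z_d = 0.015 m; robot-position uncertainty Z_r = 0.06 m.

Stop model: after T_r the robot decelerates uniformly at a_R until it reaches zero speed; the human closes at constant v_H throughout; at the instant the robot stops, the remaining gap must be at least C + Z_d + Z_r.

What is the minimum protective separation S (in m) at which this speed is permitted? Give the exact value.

T_s = v_R/a_R = (9/5)/(1/2) = 3.6000 s
reaction-phase robot travel = 1.8000·0.0400 = 0.0720 m
robot under decel: 1.8000²/(2·0.5000) = 3.2400 m
person approaches 0.8000·(0.0400+3.6000) = 2.9120 m
margins: 0.2000+0.0150+0.0600 = 0.2750 m
S_min ≈ 0.0720+3.2400+2.9120+0.2750  ⇒  S_min = 6499/1000 m

S_min = 6499/1000 m = 6.4990 m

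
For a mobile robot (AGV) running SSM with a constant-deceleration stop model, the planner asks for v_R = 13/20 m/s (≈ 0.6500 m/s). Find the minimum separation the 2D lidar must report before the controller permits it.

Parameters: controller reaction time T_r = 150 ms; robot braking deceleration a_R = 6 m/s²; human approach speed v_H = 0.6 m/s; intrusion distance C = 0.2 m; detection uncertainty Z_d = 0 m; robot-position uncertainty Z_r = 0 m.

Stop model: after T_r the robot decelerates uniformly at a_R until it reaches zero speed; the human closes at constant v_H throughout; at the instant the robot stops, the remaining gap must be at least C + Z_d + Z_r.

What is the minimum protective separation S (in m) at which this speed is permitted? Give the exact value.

S_min = 2341/4800 m = 0.4877 m

stop time T_s = (13/20)/6 = 0.1083 s
reaction-phase robot travel = 0.6500·0.1500 = 0.0975 m
robot under decel: 0.6500²/(2·6.0000) = 0.0352 m
human over T_r+T_s: 0.6000·(0.1500+0.1083) = 0.1550 m
margins: 0.2000+0.0000+0.0000 = 0.2000 m
S_min ≈ 0.0975+0.0352+0.1550+0.2000  ⇒  S_min = 2341/4800 m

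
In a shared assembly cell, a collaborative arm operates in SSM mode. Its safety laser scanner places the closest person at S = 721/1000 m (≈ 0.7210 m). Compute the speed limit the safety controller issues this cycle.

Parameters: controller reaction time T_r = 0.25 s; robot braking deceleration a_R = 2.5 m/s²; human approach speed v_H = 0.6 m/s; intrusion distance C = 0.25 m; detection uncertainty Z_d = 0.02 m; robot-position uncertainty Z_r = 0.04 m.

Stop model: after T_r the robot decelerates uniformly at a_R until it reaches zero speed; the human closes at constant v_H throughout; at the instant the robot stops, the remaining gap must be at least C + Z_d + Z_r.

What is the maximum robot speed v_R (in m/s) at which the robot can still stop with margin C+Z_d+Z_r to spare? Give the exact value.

at the boundary: (1/5)·v² + (49/100)·v + (-261/1000) = 0
  disc = (49/100)² − 4·(1/5)·(-261/1000) = 4489/10000 ; √disc = 67/100
  v_R = (−(49/100) + 67/100) / (2·(1/5)) = 9/20 m/s
check:
braking lasts T_s = (9/20)/(5/2) = 0.1800 s
robot in T_r: 0.4500·0.2500 = 0.1125 m
robot under decel: 0.4500²/(2·2.5000) = 0.0405 m
person approaches 0.6000·(0.2500+0.1800) = 0.2580 m
margins: 0.2500+0.0200+0.0400 = 0.3100 m
sum ≈ 0.1125+0.0405+0.2580+0.3100 ≈ 0.7210 m = S ✓

v_R_max = 9/20 m/s = 0.4500 m/s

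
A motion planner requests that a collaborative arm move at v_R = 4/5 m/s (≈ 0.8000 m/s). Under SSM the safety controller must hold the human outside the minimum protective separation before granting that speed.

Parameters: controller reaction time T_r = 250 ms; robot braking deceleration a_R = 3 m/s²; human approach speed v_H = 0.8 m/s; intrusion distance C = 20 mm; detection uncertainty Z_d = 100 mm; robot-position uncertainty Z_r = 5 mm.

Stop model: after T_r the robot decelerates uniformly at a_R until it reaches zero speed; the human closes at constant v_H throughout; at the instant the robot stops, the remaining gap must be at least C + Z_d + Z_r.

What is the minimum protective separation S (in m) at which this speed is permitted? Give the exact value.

S_min = 169/200 m = 0.8450 m

stop time T_s = (4/5)/3 = 0.2667 s
reaction-phase robot travel = 0.8000·0.2500 = 0.2000 m
robot under decel: 0.8000²/(2·3.0000) = 0.1067 m
human over T_r+T_s: 0.8000·(0.2500+0.2667) = 0.4133 m
residual clearance needed = 0.0200+0.1000+0.0050 = 0.1250 m
S_min ≈ 0.2000+0.1067+0.4133+0.1250  ⇒  S_min = 169/200 m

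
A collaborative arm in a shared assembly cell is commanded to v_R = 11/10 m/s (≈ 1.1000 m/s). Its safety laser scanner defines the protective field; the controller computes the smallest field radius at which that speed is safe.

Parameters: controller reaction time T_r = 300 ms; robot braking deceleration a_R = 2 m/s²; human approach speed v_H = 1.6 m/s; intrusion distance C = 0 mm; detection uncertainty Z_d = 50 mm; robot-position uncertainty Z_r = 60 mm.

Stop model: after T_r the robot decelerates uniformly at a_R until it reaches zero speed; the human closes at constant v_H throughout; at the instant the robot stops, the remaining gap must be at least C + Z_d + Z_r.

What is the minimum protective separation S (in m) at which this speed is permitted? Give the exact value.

S_min = 841/400 m = 2.1025 m

braking lasts T_s = (11/10)/2 = 0.5500 s
robot covers v_R·T_r = 1.1000·0.3000 = 0.3300 m before braking
robot covers 1.1000·0.5500 − ½·2.0000·0.5500² = 0.3025 m while stopping
human closes 1.6000·0.8500 = 1.3600 m
margins: 0.0000+0.0500+0.0600 = 0.1100 m
S_min ≈ 0.3300+0.3025+1.3600+0.1100  ⇒  S_min = 841/400 m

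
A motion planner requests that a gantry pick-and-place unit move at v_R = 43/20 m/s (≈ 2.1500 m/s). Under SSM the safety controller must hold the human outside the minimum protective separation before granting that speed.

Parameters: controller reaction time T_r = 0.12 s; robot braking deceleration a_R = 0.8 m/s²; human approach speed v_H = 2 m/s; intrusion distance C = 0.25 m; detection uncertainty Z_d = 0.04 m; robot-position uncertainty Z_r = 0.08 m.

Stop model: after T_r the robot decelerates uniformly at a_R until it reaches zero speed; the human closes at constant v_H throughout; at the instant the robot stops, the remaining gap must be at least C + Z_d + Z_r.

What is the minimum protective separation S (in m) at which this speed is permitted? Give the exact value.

S_min = 146113/16000 m = 9.1321 m

stop time T_s = (43/20)/(4/5) = 2.6875 s
robot in T_r: 2.1500·0.1200 = 0.2580 m
robot covers 2.1500·2.6875 − ½·0.8000·2.6875² = 2.8891 m while stopping
human over T_r+T_s: 2.0000·(0.1200+2.6875) = 5.6150 m
C+Z_d+Z_r = 0.2500+0.0400+0.0800 = 0.3700 m
S_min ≈ 0.2580+2.8891+5.6150+0.3700  ⇒  S_min = 146113/16000 m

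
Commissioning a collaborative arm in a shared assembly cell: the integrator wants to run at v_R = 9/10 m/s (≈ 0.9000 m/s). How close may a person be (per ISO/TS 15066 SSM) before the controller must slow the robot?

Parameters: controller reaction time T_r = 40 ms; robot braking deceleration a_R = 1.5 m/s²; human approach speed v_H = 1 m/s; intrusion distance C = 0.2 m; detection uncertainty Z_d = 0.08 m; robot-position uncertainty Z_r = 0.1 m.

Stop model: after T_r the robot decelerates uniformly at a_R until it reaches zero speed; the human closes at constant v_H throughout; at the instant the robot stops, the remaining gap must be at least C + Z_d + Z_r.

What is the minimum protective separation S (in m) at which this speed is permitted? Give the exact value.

T_s = v_R/a_R = (9/10)/(3/2) = 0.6000 s
robot in T_r: 0.9000·0.0400 = 0.0360 m
robot under decel: 0.9000²/(2·1.5000) = 0.2700 m
person approaches 1.0000·(0.0400+0.6000) = 0.6400 m
margins: 0.2000+0.0800+0.1000 = 0.3800 m
S_min ≈ 0.0360+0.2700+0.6400+0.3800  ⇒  S_min = 663/500 m

S_min = 663/500 m = 1.3260 m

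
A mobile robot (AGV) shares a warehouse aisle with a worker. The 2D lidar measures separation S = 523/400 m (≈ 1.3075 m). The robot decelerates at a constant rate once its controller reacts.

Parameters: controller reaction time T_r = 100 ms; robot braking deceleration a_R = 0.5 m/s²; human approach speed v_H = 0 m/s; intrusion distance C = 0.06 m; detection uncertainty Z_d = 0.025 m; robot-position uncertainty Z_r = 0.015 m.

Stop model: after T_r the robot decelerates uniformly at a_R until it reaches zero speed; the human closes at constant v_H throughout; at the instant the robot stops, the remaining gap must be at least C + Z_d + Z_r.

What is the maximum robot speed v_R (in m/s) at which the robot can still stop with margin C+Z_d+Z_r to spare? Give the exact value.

v_R_max = 21/20 m/s = 1.0500 m/s

collect terms ⇒ (1)·v_R² + (1/10)·v_R + (-483/400) = 0
  disc = (1/10)² − 4·(1)·(-483/400) = 121/25 ; √disc = 11/5
  v_R = (−(1/10) + 11/5) / (2·(1)) = 21/20 m/s
check:
braking lasts T_s = (21/20)/(1/2) = 2.1000 s
reaction-phase robot travel = 1.0500·0.1000 = 0.1050 m
robot covers 1.0500·2.1000 − ½·0.5000·2.1000² = 1.1025 m while stopping
human over T_r+T_s: 0.0000·(0.1000+2.1000) = 0.0000 m
residual clearance needed = 0.0600+0.0250+0.0150 = 0.1000 m
sum ≈ 0.1050+1.1025+0.0000+0.1000 ≈ 1.3075 m = S ✓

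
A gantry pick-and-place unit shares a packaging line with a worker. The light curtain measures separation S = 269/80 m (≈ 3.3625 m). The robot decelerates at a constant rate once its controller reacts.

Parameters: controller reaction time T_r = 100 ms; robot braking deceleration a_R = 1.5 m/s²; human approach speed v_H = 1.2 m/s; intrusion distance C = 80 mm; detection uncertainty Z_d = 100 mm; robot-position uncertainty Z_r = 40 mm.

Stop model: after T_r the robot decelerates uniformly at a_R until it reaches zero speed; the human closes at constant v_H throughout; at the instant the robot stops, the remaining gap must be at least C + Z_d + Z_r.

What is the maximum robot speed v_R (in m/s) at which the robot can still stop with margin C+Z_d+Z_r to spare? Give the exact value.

quadratic (1/3)·v² + (9/10)·v + (-1209/400) = 0
  disc = (9/10)² − 4·(1/3)·(-1209/400) = 121/25 ; √disc = 11/5
  v_R = (−(9/10) + 11/5) / (2·(1/3)) = 39/20 m/s
check:
T_s = v_R/a_R = (39/20)/(3/2) = 1.3000 s
robot in T_r: 1.9500·0.1000 = 0.1950 m
braking distance = 1.9500²/(2·1.5000) = 1.2675 m
human closes 1.2000·1.4000 = 1.6800 m
margins: 0.0800+0.1000+0.0400 = 0.2200 m
sum ≈ 0.1950+1.2675+1.6800+0.2200 ≈ 3.3625 m = S ✓

v_R_max = 39/20 m/s = 1.9500 m/s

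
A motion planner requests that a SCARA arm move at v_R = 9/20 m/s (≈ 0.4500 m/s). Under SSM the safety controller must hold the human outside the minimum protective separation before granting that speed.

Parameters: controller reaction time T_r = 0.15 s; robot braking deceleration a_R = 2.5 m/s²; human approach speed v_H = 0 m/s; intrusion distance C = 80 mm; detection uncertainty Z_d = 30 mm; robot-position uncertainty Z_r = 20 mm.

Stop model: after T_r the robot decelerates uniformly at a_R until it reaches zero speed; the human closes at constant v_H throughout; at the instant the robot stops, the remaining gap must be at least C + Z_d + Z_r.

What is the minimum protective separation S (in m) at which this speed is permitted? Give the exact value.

T_s = v_R/a_R = (9/20)/(5/2) = 0.1800 s
robot covers v_R·T_r = 0.4500·0.1500 = 0.0675 m before braking
robot covers 0.4500·0.1800 − ½·2.5000·0.1800² = 0.0405 m while stopping
human over T_r+T_s: 0.0000·(0.1500+0.1800) = 0.0000 m
residual clearance needed = 0.0800+0.0300+0.0200 = 0.1300 m
S_min ≈ 0.0675+0.0405+0.0000+0.1300  ⇒  S_min = 119/500 m

S_min = 119/500 m = 0.2380 m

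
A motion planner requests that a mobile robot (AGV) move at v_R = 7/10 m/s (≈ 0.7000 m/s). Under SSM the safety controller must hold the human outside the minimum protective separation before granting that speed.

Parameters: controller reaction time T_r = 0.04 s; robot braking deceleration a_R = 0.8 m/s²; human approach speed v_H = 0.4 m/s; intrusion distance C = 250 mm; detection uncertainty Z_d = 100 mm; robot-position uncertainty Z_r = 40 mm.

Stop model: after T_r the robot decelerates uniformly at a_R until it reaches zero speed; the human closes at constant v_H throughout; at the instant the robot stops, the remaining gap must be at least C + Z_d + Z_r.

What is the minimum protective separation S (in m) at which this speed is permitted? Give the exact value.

stop time T_s = (7/10)/(4/5) = 0.8750 s
robot in T_r: 0.7000·0.0400 = 0.0280 m
robot under decel: 0.7000²/(2·0.8000) = 0.3063 m
human over T_r+T_s: 0.4000·(0.0400+0.8750) = 0.3660 m
C+Z_d+Z_r = 0.2500+0.1000+0.0400 = 0.3900 m
S_min ≈ 0.0280+0.3063+0.3660+0.3900  ⇒  S_min = 4361/4000 m

S_min = 4361/4000 m = 1.0902 m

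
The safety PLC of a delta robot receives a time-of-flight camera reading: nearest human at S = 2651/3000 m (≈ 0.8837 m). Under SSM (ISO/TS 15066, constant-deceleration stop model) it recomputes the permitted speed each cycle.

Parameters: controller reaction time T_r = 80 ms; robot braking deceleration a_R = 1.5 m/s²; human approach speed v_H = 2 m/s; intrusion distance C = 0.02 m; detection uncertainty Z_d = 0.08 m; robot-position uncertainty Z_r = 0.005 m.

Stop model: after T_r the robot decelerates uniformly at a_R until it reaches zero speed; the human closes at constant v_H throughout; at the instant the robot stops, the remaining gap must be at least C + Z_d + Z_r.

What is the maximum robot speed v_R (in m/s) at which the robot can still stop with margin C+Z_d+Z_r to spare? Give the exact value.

at the boundary: (1/3)·v² + (106/75)·v + (-232/375) = 0
  disc = (106/75)² − 4·(1/3)·(-232/375) = 1764/625 ; √disc = 42/25
  v_R = (−(106/75) + 42/25) / (2·(1/3)) = 2/5 m/s
check:
T_s = v_R/a_R = (2/5)/(3/2) = 0.2667 s
robot in T_r: 0.4000·0.0800 = 0.0320 m
robot under decel: 0.4000²/(2·1.5000) = 0.0533 m
human over T_r+T_s: 2.0000·(0.0800+0.2667) = 0.6933 m
residual clearance needed = 0.0200+0.0800+0.0050 = 0.1050 m
sum ≈ 0.0320+0.0533+0.6933+0.1050 ≈ 0.8837 m = S ✓

v_R_max = 2/5 m/s = 0.4000 m/s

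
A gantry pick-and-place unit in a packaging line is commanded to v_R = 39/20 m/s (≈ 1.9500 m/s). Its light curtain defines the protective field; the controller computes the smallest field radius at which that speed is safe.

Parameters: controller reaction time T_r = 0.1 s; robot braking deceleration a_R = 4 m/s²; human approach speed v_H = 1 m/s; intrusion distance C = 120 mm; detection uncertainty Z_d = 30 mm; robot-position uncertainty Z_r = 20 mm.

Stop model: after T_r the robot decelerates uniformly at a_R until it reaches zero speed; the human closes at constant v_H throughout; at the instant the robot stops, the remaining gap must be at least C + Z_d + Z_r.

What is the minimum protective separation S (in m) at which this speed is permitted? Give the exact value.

S_min = 4569/3200 m = 1.4278 m

T_s = v_R/a_R = (39/20)/4 = 0.4875 s
robot in T_r: 1.9500·0.1000 = 0.1950 m
robot under decel: 1.9500²/(2·4.0000) = 0.4753 m
person approaches 1.0000·(0.1000+0.4875) = 0.5875 m
margins: 0.1200+0.0300+0.0200 = 0.1700 m
S_min ≈ 0.1950+0.4753+0.5875+0.1700  ⇒  S_min = 4569/3200 m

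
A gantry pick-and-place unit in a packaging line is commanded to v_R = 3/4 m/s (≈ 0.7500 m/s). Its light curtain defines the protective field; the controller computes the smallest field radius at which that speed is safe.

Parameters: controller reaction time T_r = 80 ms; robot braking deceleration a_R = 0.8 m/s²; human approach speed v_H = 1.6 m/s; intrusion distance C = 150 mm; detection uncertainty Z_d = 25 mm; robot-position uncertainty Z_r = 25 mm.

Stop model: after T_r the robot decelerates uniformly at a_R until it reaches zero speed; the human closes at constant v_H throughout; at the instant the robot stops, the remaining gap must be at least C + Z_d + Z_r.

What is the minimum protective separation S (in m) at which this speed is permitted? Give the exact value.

braking lasts T_s = (3/4)/(4/5) = 0.9375 s
robot covers v_R·T_r = 0.7500·0.0800 = 0.0600 m before braking
robot under decel: 0.7500²/(2·0.8000) = 0.3516 m
human closes 1.6000·1.0175 = 1.6280 m
margins: 0.1500+0.0250+0.0250 = 0.2000 m
S_min ≈ 0.0600+0.3516+1.6280+0.2000  ⇒  S_min = 35833/16000 m

S_min = 35833/16000 m = 2.2396 m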